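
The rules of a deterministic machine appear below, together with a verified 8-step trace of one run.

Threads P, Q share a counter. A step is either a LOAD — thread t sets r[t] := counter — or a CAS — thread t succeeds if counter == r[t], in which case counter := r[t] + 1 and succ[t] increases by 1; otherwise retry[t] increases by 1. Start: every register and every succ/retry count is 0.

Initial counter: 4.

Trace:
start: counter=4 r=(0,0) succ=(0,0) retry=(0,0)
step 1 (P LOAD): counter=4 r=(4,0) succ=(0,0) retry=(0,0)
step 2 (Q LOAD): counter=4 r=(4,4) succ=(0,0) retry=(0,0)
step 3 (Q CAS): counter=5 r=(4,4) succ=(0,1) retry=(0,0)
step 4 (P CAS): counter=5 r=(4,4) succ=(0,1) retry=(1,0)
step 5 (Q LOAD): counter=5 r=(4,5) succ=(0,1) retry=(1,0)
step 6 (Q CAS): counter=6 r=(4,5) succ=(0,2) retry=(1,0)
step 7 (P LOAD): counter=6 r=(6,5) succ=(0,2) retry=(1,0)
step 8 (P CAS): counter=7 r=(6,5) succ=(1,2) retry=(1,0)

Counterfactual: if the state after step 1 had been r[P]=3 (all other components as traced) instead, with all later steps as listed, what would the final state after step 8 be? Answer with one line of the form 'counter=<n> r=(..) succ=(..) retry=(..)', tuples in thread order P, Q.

state after step 1 := counter=4 r=(3,0) succ=(0,0) retry=(0,0)
step 2 (Q LOAD): counter=4 r=(3,4) succ=(0,0) retry=(0,0)
step 3 (Q CAS): counter=5 r=(3,4) succ=(0,1) retry=(0,0)
step 4 (P CAS): counter=5 r=(3,4) succ=(0,1) retry=(1,0)
step 5 (Q LOAD): counter=5 r=(3,5) succ=(0,1) retry=(1,0)
step 6 (Q CAS): counter=6 r=(3,5) succ=(0,2) retry=(1,0)
step 7 (P LOAD): counter=6 r=(6,5) succ=(0,2) retry=(1,0)
step 8 (P CAS): counter=7 r=(6,5) succ=(1,2) retry=(1,0)

counter=7 r=(6,5) succ=(1,2) retry=(1,0)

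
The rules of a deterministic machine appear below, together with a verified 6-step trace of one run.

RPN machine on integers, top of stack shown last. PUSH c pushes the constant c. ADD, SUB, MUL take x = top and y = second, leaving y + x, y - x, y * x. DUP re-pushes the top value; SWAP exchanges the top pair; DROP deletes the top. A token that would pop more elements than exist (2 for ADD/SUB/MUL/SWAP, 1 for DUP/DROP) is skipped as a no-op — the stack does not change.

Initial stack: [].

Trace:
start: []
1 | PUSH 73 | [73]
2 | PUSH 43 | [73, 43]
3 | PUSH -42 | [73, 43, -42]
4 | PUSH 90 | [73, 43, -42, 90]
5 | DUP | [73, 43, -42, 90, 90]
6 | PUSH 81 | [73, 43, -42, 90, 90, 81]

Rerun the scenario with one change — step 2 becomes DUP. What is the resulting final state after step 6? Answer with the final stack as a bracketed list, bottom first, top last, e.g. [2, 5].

(re-executing from step 2 with the substitution; state before step 2: [73])
2 | DUP | [73, 73]
3 | PUSH -42 | [73, 73, -42]
4 | PUSH 90 | [73, 73, -42, 90]
5 | DUP | [73, 73, -42, 90, 90]
6 | PUSH 81 | [73, 73, -42, 90, 90, 81]

[73, 73, -42, 90, 90, 81]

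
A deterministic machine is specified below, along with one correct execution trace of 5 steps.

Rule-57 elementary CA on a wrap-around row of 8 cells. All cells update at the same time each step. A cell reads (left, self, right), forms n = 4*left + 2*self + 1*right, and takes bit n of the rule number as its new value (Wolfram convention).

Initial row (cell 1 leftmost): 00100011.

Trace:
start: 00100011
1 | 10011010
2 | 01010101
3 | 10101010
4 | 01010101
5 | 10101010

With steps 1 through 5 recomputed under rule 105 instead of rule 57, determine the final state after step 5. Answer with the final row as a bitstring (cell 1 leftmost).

(re-executing steps 1..5 under rule 105; state before step 1: 00100011)
1 | 00001011
2 | 01100111
3 | 11100101
4 | 00100011
5 | 00001011

00001011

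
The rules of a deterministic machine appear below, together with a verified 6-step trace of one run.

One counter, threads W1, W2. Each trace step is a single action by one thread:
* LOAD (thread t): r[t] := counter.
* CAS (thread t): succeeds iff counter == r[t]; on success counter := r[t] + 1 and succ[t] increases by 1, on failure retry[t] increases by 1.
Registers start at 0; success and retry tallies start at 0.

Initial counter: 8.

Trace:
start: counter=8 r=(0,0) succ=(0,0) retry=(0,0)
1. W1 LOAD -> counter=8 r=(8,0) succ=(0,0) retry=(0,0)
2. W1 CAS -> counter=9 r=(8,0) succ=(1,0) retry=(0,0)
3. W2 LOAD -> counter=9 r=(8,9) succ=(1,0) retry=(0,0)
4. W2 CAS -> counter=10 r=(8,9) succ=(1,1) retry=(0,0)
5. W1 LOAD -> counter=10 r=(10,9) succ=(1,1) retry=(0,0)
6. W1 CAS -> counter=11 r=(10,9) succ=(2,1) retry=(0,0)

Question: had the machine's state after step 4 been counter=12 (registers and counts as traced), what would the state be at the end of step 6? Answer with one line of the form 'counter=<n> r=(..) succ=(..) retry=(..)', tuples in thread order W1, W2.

state after step 4 := counter=12 r=(8,9) succ=(1,1) retry=(0,0)
5. W1 LOAD -> counter=12 r=(12,9) succ=(1,1) retry=(0,0)
6. W1 CAS -> counter=13 r=(12,9) succ=(2,1) retry=(0,0)

counter=13 r=(12,9) succ=(2,1) retry=(0,0)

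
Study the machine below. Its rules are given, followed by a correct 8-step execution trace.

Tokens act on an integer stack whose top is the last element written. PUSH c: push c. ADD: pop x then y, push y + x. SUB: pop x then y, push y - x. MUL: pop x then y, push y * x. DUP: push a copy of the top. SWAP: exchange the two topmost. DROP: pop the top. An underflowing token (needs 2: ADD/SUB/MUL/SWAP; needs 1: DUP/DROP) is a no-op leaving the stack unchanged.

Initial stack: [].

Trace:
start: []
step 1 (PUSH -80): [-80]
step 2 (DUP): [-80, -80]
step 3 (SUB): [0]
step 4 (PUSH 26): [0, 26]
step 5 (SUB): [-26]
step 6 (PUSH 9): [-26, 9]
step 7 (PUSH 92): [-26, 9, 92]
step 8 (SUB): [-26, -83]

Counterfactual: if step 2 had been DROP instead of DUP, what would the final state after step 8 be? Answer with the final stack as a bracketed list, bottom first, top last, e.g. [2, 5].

[26, -83]

(re-executing from step 2 with the substitution; state before step 2: [-80])
step 2 (DROP): []
step 3 (SUB): []
step 4 (PUSH 26): [26]
step 5 (SUB): [26]
step 6 (PUSH 9): [26, 9]
step 7 (PUSH 92): [26, 9, 92]
step 8 (SUB): [26, -83]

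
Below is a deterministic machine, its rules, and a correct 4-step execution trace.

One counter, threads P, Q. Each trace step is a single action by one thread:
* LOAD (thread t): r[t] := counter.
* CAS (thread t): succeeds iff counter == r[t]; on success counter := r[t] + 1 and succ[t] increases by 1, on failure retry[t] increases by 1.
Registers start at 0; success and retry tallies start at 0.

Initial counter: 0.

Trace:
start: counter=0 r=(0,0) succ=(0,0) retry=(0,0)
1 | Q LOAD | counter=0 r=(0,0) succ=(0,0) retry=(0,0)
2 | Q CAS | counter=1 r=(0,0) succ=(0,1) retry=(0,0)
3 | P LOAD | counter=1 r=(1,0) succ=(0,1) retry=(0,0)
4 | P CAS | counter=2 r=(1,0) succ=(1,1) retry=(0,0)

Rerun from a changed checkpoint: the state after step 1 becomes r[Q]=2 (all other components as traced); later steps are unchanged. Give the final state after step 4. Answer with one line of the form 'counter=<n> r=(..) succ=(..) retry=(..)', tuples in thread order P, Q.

counter=1 r=(0,2) succ=(1,0) retry=(0,1)

state after step 1 := counter=0 r=(0,2) succ=(0,0) retry=(0,0)
2 | Q CAS | counter=0 r=(0,2) succ=(0,0) retry=(0,1)
3 | P LOAD | counter=0 r=(0,2) succ=(0,0) retry=(0,1)
4 | P CAS | counter=1 r=(0,2) succ=(1,0) retry=(0,1)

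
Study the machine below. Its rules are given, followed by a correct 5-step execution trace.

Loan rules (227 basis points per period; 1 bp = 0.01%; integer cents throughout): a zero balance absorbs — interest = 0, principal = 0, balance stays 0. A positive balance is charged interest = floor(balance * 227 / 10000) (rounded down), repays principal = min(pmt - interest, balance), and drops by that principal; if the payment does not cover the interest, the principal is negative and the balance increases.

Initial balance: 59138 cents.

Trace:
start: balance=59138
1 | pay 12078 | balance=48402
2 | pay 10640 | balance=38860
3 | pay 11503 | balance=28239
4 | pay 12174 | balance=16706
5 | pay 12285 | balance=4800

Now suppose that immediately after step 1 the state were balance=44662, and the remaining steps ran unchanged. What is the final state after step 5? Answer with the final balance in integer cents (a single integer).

708

state after step 1 := balance=44662
2 | pay 10640 | balance=35035
3 | pay 11503 | balance=24327
4 | pay 12174 | balance=12705
5 | pay 12285 | balance=708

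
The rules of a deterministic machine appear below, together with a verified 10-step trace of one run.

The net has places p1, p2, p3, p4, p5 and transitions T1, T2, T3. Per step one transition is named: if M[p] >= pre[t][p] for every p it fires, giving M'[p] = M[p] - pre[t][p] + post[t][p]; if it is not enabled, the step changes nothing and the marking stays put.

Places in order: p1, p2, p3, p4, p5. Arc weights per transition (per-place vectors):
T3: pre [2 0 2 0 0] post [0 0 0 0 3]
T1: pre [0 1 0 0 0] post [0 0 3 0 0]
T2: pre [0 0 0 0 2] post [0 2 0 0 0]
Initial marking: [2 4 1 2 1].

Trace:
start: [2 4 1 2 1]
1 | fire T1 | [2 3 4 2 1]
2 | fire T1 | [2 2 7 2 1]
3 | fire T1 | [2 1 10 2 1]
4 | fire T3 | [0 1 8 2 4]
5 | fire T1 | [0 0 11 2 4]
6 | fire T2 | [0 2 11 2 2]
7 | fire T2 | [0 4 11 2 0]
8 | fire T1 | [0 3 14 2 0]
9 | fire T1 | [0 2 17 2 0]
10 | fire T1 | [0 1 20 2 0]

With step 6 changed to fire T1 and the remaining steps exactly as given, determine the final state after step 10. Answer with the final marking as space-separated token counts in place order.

0 0 17 2 2

(re-executing from step 6 with the substitution; state before step 6: [0 0 11 2 4])
6 | fire T1 | [0 0 11 2 4]
7 | fire T2 | [0 2 11 2 2]
8 | fire T1 | [0 1 14 2 2]
9 | fire T1 | [0 0 17 2 2]
10 | fire T1 | [0 0 17 2 2]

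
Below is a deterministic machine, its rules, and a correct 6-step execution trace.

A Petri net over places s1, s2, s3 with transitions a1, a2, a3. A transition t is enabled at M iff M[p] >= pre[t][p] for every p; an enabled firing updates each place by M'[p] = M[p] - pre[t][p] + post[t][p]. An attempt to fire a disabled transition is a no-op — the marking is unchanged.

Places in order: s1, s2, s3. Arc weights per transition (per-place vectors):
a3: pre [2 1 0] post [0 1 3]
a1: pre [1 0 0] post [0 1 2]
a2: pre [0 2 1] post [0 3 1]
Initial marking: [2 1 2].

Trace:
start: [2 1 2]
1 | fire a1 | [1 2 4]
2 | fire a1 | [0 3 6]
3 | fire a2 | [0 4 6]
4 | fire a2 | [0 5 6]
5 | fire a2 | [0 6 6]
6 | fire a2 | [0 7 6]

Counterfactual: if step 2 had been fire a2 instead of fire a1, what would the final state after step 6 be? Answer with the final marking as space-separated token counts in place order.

1 7 4

(re-executing from step 2 with the substitution; state before step 2: [1 2 4])
2 | fire a2 | [1 3 4]
3 | fire a2 | [1 4 4]
4 | fire a2 | [1 5 4]
5 | fire a2 | [1 6 4]
6 | fire a2 | [1 7 4]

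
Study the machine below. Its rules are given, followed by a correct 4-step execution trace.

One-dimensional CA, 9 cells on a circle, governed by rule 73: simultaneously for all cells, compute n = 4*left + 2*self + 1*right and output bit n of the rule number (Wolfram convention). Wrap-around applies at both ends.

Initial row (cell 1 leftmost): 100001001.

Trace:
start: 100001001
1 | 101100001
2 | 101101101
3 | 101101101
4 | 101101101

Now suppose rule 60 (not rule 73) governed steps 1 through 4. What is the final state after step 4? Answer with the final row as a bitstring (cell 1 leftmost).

(re-executing steps 1..4 under rule 60; state before step 1: 100001001)
1 | 010001101
2 | 111001011
3 | 000101110
4 | 000111001

000111001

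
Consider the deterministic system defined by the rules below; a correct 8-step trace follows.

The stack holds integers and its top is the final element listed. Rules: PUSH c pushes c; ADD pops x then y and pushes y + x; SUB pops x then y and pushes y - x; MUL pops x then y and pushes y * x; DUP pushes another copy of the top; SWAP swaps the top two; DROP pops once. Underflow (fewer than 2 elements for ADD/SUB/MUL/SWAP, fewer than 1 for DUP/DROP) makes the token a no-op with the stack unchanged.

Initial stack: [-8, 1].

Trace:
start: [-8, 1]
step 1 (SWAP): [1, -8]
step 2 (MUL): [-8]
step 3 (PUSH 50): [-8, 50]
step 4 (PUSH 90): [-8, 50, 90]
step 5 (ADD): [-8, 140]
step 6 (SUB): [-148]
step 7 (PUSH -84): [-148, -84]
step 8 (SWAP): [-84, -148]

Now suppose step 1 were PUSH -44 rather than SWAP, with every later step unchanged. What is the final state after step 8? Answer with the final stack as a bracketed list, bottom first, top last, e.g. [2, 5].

[-8, -84, -184]

(re-executing from step 1 with the substitution; state before step 1: [-8, 1])
step 1 (PUSH -44): [-8, 1, -44]
step 2 (MUL): [-8, -44]
step 3 (PUSH 50): [-8, -44, 50]
step 4 (PUSH 90): [-8, -44, 50, 90]
step 5 (ADD): [-8, -44, 140]
step 6 (SUB): [-8, -184]
step 7 (PUSH -84): [-8, -184, -84]
step 8 (SWAP): [-8, -84, -184]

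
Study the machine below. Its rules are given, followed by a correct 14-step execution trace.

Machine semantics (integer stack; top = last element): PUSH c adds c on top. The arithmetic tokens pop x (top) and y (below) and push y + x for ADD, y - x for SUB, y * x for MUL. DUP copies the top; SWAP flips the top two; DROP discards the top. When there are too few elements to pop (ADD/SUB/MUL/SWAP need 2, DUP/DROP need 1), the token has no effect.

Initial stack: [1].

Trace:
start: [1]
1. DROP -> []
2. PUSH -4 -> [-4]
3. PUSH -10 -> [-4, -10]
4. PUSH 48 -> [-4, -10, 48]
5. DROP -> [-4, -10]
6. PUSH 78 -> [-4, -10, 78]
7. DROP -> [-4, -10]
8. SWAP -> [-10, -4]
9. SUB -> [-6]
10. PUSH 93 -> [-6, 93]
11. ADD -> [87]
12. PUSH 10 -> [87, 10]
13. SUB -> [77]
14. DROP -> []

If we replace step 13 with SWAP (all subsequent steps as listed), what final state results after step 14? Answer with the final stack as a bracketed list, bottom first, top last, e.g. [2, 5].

[10]

(re-executing from step 13 with the substitution; state before step 13: [87, 10])
13. SWAP -> [10, 87]
14. DROP -> [10]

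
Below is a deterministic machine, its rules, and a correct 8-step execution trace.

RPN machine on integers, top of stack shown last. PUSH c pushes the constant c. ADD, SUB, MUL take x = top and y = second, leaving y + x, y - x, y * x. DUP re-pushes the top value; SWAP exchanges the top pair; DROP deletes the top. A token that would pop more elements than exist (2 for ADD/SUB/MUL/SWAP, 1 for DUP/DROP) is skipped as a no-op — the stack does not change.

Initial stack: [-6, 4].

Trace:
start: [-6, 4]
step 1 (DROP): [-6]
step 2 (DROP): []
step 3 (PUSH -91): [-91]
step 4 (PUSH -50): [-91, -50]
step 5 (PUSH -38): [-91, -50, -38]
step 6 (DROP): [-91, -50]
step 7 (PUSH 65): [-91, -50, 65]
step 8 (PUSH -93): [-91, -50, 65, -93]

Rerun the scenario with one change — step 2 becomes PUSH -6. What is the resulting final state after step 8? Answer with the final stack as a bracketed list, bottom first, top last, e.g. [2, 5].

[-6, -6, -91, -50, 65, -93]

(re-executing from step 2 with the substitution; state before step 2: [-6])
step 2 (PUSH -6): [-6, -6]
step 3 (PUSH -91): [-6, -6, -91]
step 4 (PUSH -50): [-6, -6, -91, -50]
step 5 (PUSH -38): [-6, -6, -91, -50, -38]
step 6 (DROP): [-6, -6, -91, -50]
step 7 (PUSH 65): [-6, -6, -91, -50, 65]
step 8 (PUSH -93): [-6, -6, -91, -50, 65, -93]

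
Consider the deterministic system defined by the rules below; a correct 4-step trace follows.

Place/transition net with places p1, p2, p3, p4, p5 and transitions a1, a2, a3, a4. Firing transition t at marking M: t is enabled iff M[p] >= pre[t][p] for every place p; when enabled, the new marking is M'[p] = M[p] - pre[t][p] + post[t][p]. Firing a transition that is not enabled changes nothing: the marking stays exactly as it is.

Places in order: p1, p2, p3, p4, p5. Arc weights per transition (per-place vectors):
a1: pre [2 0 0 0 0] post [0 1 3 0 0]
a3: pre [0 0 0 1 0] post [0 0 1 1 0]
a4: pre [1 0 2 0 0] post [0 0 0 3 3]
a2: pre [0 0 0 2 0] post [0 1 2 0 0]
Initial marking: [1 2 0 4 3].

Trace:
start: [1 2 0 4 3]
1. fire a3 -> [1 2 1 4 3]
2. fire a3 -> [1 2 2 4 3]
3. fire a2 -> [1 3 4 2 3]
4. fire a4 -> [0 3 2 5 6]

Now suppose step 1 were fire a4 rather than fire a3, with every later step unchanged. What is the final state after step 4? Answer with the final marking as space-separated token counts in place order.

(re-executing from step 1 with the substitution; state before step 1: [1 2 0 4 3])
1. fire a4 -> [1 2 0 4 3]
2. fire a3 -> [1 2 1 4 3]
3. fire a2 -> [1 3 3 2 3]
4. fire a4 -> [0 3 1 5 6]

0 3 1 5 6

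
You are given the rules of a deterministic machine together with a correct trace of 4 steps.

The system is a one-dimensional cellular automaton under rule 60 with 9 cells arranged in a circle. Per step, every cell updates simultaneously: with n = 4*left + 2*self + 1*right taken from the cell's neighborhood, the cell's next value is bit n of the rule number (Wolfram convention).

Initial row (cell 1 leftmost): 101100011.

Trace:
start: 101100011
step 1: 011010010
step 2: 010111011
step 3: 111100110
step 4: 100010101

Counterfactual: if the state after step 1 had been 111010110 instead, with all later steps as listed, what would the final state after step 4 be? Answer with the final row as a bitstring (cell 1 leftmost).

111110010

state after step 1 := 111010110
step 2: 100111101
step 3: 010100011
step 4: 111110010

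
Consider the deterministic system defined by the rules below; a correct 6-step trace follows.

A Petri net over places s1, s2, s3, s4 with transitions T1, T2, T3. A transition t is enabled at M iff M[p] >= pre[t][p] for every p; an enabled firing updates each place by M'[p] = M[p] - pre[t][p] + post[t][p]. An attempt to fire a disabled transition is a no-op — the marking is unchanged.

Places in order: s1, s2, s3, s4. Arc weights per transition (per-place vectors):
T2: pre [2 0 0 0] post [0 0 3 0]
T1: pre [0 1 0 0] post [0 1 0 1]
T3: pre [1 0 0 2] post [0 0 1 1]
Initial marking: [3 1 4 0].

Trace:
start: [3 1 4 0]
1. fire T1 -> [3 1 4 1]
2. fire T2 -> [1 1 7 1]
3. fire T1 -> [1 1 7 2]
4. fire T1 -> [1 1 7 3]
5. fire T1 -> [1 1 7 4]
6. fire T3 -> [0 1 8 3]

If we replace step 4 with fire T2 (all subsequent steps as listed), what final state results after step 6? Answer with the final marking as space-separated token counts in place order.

0 1 8 2

(re-executing from step 4 with the substitution; state before step 4: [1 1 7 2])
4. fire T2 -> [1 1 7 2]
5. fire T1 -> [1 1 7 3]
6. fire T3 -> [0 1 8 2]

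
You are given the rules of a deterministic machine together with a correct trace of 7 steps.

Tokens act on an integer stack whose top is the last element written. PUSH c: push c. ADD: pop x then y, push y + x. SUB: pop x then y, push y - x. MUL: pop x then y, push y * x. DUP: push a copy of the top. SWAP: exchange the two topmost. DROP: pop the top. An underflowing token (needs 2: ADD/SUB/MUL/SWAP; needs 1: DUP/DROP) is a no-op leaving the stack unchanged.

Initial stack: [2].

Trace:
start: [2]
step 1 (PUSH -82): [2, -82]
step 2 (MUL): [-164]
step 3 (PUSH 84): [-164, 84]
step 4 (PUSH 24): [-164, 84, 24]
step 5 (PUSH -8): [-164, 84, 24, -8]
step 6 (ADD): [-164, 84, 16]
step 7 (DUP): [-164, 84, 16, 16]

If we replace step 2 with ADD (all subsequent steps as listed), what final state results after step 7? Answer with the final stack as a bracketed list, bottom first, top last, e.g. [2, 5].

[-80, 84, 16, 16]

(re-executing from step 2 with the substitution; state before step 2: [2, -82])
step 2 (ADD): [-80]
step 3 (PUSH 84): [-80, 84]
step 4 (PUSH 24): [-80, 84, 24]
step 5 (PUSH -8): [-80, 84, 24, -8]
step 6 (ADD): [-80, 84, 16]
step 7 (DUP): [-80, 84, 16, 16]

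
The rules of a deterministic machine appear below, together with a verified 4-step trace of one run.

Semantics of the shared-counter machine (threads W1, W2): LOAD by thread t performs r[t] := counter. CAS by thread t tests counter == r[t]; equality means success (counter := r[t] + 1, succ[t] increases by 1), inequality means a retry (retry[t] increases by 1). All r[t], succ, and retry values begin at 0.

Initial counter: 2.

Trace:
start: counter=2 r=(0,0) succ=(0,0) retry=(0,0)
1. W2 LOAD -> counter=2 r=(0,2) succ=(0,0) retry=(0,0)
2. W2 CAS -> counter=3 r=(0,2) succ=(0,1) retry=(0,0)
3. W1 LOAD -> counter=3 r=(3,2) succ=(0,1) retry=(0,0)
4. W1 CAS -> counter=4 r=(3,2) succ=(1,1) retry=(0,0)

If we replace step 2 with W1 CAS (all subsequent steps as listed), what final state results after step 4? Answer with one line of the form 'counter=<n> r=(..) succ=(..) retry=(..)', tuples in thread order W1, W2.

(re-executing from step 2 with the substitution; state before step 2: counter=2 r=(0,2) succ=(0,0) retry=(0,0))
2. W1 CAS -> counter=2 r=(0,2) succ=(0,0) retry=(1,0)
3. W1 LOAD -> counter=2 r=(2,2) succ=(0,0) retry=(1,0)
4. W1 CAS -> counter=3 r=(2,2) succ=(1,0) retry=(1,0)

counter=3 r=(2,2) succ=(1,0) retry=(1,0)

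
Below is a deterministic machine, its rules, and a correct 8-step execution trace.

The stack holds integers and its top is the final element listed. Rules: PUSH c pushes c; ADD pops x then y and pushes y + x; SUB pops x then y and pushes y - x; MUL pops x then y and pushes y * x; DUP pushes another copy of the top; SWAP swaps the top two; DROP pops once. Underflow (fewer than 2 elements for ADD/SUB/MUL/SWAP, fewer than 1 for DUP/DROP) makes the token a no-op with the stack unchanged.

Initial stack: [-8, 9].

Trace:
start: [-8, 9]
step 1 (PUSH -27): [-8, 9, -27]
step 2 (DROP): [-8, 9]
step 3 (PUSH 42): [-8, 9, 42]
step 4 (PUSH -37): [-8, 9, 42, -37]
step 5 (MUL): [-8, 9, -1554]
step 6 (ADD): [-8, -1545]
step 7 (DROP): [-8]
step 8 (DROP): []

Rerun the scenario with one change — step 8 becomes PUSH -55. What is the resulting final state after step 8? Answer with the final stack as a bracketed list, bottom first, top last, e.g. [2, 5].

(re-executing from step 8 with the substitution; state before step 8: [-8])
step 8 (PUSH -55): [-8, -55]

[-8, -55]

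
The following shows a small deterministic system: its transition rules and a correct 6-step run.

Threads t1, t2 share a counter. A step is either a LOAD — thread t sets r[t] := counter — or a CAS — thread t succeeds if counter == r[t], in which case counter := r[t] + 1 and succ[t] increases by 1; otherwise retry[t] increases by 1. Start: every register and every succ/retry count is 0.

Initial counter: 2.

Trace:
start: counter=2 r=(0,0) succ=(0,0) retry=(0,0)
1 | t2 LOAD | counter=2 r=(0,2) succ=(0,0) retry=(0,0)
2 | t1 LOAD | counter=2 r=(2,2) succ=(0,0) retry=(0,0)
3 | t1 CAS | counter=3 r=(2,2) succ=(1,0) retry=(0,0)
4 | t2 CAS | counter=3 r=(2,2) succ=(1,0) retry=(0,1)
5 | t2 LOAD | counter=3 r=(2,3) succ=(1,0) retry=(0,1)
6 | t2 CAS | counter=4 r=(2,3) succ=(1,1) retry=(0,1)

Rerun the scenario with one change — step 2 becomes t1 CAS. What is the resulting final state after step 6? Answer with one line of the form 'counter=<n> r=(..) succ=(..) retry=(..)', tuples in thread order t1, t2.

(re-executing from step 2 with the substitution; state before step 2: counter=2 r=(0,2) succ=(0,0) retry=(0,0))
2 | t1 CAS | counter=2 r=(0,2) succ=(0,0) retry=(1,0)
3 | t1 CAS | counter=2 r=(0,2) succ=(0,0) retry=(2,0)
4 | t2 CAS | counter=3 r=(0,2) succ=(0,1) retry=(2,0)
5 | t2 LOAD | counter=3 r=(0,3) succ=(0,1) retry=(2,0)
6 | t2 CAS | counter=4 r=(0,3) succ=(0,2) retry=(2,0)

counter=4 r=(0,3) succ=(0,2) retry=(2,0)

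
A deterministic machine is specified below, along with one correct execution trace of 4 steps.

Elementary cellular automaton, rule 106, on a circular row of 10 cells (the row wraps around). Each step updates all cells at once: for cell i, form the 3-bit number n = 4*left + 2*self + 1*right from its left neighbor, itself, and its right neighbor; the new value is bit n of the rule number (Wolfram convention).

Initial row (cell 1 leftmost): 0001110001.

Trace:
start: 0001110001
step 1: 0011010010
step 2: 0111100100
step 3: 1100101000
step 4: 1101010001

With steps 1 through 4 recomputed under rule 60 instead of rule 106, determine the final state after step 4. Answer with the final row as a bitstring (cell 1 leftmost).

(re-executing steps 1..4 under rule 60; state before step 1: 0001110001)
step 1: 1001001001
step 2: 0101101101
step 3: 1111011011
step 4: 0000110110

0000110110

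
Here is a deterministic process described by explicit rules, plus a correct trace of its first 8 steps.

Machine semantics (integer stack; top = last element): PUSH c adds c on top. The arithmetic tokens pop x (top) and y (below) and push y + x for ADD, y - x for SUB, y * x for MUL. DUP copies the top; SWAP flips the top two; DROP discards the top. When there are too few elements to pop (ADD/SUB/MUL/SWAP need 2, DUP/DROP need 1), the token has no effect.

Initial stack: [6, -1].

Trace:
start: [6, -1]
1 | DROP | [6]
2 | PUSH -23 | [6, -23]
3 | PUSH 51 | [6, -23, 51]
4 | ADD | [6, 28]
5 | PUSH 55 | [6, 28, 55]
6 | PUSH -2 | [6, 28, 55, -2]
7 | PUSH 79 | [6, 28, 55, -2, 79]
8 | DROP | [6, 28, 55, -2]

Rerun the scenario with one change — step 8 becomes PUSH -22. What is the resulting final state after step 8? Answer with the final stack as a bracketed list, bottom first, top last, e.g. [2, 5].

(re-executing from step 8 with the substitution; state before step 8: [6, 28, 55, -2, 79])
8 | PUSH -22 | [6, 28, 55, -2, 79, -22]

[6, 28, 55, -2, 79, -22]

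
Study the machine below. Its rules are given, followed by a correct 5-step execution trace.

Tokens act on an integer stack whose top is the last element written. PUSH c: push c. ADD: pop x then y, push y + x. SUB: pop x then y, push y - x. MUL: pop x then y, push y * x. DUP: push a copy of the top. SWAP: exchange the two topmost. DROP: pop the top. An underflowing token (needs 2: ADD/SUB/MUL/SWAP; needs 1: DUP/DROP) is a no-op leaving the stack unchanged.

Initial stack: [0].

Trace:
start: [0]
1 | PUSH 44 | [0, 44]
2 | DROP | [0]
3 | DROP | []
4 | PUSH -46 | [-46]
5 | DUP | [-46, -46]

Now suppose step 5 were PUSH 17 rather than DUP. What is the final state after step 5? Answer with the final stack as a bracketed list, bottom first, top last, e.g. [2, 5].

(re-executing from step 5 with the substitution; state before step 5: [-46])
5 | PUSH 17 | [-46, 17]

[-46, 17]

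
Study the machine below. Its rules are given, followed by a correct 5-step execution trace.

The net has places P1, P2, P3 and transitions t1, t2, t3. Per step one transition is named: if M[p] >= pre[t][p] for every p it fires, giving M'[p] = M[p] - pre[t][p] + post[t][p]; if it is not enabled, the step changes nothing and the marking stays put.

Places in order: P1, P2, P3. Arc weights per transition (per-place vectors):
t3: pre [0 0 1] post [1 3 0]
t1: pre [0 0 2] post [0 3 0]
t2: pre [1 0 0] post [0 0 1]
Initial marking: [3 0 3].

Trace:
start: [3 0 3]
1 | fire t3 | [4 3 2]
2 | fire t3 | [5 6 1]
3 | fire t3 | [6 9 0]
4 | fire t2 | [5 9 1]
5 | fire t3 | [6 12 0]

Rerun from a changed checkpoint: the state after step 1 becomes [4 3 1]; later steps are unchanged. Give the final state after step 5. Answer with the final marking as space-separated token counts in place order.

state after step 1 := [4 3 1]
2 | fire t3 | [5 6 0]
3 | fire t3 | [5 6 0]
4 | fire t2 | [4 6 1]
5 | fire t3 | [5 9 0]

5 9 0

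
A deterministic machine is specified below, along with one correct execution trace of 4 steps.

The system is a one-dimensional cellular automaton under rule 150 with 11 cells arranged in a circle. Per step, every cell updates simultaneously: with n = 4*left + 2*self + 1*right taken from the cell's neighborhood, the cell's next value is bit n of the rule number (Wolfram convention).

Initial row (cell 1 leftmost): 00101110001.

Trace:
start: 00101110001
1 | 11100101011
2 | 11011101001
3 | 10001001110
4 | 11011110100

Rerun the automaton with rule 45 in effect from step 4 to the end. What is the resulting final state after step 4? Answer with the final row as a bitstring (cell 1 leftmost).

10101001001

(re-executing step 4 under rule 45; state before step 4: 10001001110)
4 | 10101001001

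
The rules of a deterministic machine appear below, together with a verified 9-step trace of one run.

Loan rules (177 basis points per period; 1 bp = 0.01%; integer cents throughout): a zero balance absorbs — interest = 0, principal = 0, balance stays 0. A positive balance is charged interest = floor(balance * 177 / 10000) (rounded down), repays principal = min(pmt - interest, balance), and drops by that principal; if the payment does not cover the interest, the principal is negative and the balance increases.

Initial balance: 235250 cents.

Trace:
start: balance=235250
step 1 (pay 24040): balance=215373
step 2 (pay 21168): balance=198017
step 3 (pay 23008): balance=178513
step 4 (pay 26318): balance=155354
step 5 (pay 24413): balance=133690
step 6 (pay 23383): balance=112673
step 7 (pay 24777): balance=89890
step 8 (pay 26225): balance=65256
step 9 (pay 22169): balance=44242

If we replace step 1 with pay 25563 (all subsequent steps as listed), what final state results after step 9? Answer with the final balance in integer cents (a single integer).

42489

(re-executing from step 1 with the substitution; state before step 1: balance=235250)
step 1 (pay 25563): balance=213850
step 2 (pay 21168): balance=196467
step 3 (pay 23008): balance=176936
step 4 (pay 26318): balance=153749
step 5 (pay 24413): balance=132057
step 6 (pay 23383): balance=111011
step 7 (pay 24777): balance=88198
step 8 (pay 26225): balance=63534
step 9 (pay 22169): balance=42489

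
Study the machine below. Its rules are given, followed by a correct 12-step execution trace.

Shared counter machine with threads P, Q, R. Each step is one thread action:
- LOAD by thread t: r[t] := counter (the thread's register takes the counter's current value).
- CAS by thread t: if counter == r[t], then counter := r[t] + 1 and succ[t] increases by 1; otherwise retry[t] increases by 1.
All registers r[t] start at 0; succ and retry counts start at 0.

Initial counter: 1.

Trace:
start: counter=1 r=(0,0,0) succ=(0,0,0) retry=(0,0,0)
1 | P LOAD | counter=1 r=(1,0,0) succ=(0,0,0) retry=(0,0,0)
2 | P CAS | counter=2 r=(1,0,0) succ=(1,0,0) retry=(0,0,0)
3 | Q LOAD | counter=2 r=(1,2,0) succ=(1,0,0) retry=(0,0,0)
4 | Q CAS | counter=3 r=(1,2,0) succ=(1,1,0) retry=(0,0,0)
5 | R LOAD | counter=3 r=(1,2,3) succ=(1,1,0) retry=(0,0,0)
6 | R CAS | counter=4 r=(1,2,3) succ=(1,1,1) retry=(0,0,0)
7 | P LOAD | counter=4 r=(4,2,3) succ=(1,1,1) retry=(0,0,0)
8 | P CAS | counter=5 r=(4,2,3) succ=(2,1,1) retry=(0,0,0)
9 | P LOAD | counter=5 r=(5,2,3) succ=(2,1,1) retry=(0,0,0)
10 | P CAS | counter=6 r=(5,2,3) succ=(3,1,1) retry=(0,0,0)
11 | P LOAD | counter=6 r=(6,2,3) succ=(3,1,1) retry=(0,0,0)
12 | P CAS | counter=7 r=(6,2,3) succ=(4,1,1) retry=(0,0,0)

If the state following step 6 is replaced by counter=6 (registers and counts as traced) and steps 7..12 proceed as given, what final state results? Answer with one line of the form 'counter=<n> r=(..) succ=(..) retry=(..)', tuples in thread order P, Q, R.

state after step 6 := counter=6 r=(1,2,3) succ=(1,1,1) retry=(0,0,0)
7 | P LOAD | counter=6 r=(6,2,3) succ=(1,1,1) retry=(0,0,0)
8 | P CAS | counter=7 r=(6,2,3) succ=(2,1,1) retry=(0,0,0)
9 | P LOAD | counter=7 r=(7,2,3) succ=(2,1,1) retry=(0,0,0)
10 | P CAS | counter=8 r=(7,2,3) succ=(3,1,1) retry=(0,0,0)
11 | P LOAD | counter=8 r=(8,2,3) succ=(3,1,1) retry=(0,0,0)
12 | P CAS | counter=9 r=(8,2,3) succ=(4,1,1) retry=(0,0,0)

counter=9 r=(8,2,3) succ=(4,1,1) retry=(0,0,0)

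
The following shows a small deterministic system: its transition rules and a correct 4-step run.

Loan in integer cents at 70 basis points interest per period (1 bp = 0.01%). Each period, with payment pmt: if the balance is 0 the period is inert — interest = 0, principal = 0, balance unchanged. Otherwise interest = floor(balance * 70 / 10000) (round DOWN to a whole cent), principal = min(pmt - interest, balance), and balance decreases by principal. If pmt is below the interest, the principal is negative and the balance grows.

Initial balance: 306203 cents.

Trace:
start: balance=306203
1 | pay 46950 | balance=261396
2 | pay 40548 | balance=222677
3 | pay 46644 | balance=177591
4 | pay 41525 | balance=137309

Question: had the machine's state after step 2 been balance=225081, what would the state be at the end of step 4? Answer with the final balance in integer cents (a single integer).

139747

state after step 2 := balance=225081
3 | pay 46644 | balance=180012
4 | pay 41525 | balance=139747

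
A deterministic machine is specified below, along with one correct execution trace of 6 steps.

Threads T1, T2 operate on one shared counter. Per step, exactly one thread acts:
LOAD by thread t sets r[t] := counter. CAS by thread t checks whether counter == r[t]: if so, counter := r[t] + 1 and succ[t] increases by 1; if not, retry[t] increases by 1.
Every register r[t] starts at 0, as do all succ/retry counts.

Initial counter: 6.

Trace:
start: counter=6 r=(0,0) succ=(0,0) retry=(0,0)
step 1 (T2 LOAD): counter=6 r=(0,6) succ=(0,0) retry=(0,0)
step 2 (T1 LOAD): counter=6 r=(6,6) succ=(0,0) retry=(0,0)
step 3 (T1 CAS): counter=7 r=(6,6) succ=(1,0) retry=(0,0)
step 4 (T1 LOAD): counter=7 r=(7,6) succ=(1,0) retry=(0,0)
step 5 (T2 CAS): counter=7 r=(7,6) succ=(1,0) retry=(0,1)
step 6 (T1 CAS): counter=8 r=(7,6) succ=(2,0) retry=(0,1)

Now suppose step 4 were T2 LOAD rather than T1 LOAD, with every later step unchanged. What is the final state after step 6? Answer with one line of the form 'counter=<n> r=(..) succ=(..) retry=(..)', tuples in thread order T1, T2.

(re-executing from step 4 with the substitution; state before step 4: counter=7 r=(6,6) succ=(1,0) retry=(0,0))
step 4 (T2 LOAD): counter=7 r=(6,7) succ=(1,0) retry=(0,0)
step 5 (T2 CAS): counter=8 r=(6,7) succ=(1,1) retry=(0,0)
step 6 (T1 CAS): counter=8 r=(6,7) succ=(1,1) retry=(1,0)

counter=8 r=(6,7) succ=(1,1) retry=(1,0)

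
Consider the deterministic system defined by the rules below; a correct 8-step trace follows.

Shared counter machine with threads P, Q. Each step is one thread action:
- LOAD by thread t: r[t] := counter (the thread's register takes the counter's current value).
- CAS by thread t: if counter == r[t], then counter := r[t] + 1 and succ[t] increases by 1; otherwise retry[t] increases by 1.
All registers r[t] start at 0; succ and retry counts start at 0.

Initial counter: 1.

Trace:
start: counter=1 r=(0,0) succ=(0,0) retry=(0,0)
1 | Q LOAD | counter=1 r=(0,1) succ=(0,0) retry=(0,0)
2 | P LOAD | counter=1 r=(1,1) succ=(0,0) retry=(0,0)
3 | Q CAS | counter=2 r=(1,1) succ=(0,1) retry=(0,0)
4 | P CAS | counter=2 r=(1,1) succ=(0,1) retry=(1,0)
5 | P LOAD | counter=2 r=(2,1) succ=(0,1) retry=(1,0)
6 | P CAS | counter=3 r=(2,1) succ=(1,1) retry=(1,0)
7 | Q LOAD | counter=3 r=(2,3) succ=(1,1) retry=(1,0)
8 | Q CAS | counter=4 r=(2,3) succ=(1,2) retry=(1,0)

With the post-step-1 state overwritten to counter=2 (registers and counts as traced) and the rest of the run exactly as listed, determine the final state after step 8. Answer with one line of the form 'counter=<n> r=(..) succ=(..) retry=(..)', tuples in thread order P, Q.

state after step 1 := counter=2 r=(0,1) succ=(0,0) retry=(0,0)
2 | P LOAD | counter=2 r=(2,1) succ=(0,0) retry=(0,0)
3 | Q CAS | counter=2 r=(2,1) succ=(0,0) retry=(0,1)
4 | P CAS | counter=3 r=(2,1) succ=(1,0) retry=(0,1)
5 | P LOAD | counter=3 r=(3,1) succ=(1,0) retry=(0,1)
6 | P CAS | counter=4 r=(3,1) succ=(2,0) retry=(0,1)
7 | Q LOAD | counter=4 r=(3,4) succ=(2,0) retry=(0,1)
8 | Q CAS | counter=5 r=(3,4) succ=(2,1) retry=(0,1)

counter=5 r=(3,4) succ=(2,1) retry=(0,1)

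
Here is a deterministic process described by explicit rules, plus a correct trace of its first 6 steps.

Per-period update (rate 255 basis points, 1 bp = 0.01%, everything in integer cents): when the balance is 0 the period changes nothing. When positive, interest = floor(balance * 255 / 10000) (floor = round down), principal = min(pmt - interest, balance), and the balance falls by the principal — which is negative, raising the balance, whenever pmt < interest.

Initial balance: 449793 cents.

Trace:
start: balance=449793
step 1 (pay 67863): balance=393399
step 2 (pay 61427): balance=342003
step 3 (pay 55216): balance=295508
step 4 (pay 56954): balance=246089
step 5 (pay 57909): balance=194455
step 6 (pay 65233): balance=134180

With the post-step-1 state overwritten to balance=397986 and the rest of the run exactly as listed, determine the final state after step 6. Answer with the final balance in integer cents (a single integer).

139382

state after step 1 := balance=397986
step 2 (pay 61427): balance=346707
step 3 (pay 55216): balance=300332
step 4 (pay 56954): balance=251036
step 5 (pay 57909): balance=199528
step 6 (pay 65233): balance=139382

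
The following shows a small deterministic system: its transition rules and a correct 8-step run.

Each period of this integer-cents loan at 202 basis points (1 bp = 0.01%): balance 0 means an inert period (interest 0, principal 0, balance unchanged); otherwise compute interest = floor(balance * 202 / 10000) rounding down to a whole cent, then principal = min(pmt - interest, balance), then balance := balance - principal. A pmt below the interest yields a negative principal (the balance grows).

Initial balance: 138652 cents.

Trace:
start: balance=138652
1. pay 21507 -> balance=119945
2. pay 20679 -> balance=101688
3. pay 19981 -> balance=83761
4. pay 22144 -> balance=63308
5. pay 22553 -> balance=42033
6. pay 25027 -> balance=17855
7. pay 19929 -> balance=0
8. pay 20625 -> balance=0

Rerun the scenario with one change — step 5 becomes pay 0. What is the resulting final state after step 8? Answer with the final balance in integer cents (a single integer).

(re-executing from step 5 with the substitution; state before step 5: balance=63308)
5. pay 0 -> balance=64586
6. pay 25027 -> balance=40863
7. pay 19929 -> balance=21759
8. pay 20625 -> balance=1573

1573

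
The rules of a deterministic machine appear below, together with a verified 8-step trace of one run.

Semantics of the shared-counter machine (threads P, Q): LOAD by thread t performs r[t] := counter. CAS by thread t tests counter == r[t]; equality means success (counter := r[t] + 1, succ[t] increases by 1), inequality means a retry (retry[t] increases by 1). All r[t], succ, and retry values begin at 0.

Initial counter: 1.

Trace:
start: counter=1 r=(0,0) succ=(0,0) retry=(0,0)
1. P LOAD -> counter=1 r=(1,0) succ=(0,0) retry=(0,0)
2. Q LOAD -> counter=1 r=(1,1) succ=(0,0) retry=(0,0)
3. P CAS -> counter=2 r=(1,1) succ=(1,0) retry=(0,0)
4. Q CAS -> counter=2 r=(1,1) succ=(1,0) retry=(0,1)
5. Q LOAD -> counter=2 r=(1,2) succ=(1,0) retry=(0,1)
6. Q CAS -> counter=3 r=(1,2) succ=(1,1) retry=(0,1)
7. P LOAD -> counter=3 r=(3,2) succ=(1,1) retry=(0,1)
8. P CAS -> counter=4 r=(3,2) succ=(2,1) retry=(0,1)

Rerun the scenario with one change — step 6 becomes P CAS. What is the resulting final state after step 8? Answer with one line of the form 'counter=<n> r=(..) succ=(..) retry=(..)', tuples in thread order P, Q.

counter=3 r=(2,2) succ=(2,0) retry=(1,1)

(re-executing from step 6 with the substitution; state before step 6: counter=2 r=(1,2) succ=(1,0) retry=(0,1))
6. P CAS -> counter=2 r=(1,2) succ=(1,0) retry=(1,1)
7. P LOAD -> counter=2 r=(2,2) succ=(1,0) retry=(1,1)
8. P CAS -> counter=3 r=(2,2) succ=(2,0) retry=(1,1)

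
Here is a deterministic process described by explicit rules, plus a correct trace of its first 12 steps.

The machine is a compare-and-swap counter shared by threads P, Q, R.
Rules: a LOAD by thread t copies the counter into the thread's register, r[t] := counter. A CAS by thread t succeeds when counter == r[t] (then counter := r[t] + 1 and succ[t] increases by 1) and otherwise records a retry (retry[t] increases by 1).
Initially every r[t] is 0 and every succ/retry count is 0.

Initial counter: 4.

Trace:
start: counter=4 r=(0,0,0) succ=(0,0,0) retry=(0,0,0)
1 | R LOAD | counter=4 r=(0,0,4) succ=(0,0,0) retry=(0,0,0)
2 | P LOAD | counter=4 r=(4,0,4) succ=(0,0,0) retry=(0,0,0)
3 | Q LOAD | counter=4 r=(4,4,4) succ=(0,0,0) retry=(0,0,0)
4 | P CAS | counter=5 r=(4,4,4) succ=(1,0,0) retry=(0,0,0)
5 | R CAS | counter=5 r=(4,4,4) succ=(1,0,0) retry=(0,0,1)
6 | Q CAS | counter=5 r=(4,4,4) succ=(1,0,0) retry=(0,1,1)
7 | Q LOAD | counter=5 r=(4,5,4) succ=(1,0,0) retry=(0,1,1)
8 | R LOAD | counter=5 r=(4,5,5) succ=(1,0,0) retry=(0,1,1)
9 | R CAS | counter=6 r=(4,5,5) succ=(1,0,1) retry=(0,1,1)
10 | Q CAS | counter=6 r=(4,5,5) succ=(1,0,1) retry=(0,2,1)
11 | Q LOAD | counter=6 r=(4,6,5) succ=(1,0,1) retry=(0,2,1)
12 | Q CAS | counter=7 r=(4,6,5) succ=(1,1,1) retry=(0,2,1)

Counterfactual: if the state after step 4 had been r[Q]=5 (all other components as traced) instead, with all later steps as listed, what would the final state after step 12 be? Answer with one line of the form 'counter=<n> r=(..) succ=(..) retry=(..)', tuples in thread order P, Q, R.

state after step 4 := counter=5 r=(4,5,4) succ=(1,0,0) retry=(0,0,0)
5 | R CAS | counter=5 r=(4,5,4) succ=(1,0,0) retry=(0,0,1)
6 | Q CAS | counter=6 r=(4,5,4) succ=(1,1,0) retry=(0,0,1)
7 | Q LOAD | counter=6 r=(4,6,4) succ=(1,1,0) retry=(0,0,1)
8 | R LOAD | counter=6 r=(4,6,6) succ=(1,1,0) retry=(0,0,1)
9 | R CAS | counter=7 r=(4,6,6) succ=(1,1,1) retry=(0,0,1)
10 | Q CAS | counter=7 r=(4,6,6) succ=(1,1,1) retry=(0,1,1)
11 | Q LOAD | counter=7 r=(4,7,6) succ=(1,1,1) retry=(0,1,1)
12 | Q CAS | counter=8 r=(4,7,6) succ=(1,2,1) retry=(0,1,1)

counter=8 r=(4,7,6) succ=(1,2,1) retry=(0,1,1)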